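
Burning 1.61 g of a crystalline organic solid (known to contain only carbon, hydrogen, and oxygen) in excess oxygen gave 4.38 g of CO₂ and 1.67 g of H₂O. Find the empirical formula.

C7H13O

mol C = 4.38 g CO₂ ÷ 44.009 g/mol = 0.09953 mol
mol H = 2 × 1.67 g H₂O ÷ 18.015 g/mol = 0.1854 mol
mass O = 1.61 − (1.195 + 0.1869) = 0.2277 g → mol O = 0.2277 ÷ 15.999 = 0.01423 mol
Divide by the smallest (0.01423 mol): C 6.992, H 13.026, O 1.000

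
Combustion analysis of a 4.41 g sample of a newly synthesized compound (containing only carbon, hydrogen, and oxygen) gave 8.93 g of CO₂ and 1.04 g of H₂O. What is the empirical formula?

C7H4O4

mol C = 8.93 g CO₂ ÷ 44.009 g/mol = 0.2029 mol
mol H = 2 × 1.04 g H₂O ÷ 18.015 g/mol = 0.1155 mol
mass O = 4.41 − (2.437 + 0.1164) = 1.856 g → mol O = 1.856 ÷ 15.999 = 0.1160 mol
Divide by the smallest (0.1155 mol): C 1.757, H 1.000, O 1.005
Multiplying each by 4 gives whole numbers: C 7.03, H 4.00, O 4.02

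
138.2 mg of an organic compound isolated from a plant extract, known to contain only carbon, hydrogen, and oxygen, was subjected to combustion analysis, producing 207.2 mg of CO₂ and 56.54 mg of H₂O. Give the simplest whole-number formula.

mol C = 0.2072 g CO₂ ÷ 44.009 g/mol = 0.0047081 mol
mol H = 2 × 0.05654 g H₂O ÷ 18.015 g/mol = 0.0062770 mol
mass O = 0.1382 − (0.056549 + 0.0063272) = 0.075323 g → mol O = 0.075323 ÷ 15.999 = 0.0047080 mol
Divide by the smallest (0.0047080 mol): C 1.000, H 1.333, O 1.000
Multiplying each by 3 gives whole numbers: C 3.00, H 4.00, O 3.00

C3H4O3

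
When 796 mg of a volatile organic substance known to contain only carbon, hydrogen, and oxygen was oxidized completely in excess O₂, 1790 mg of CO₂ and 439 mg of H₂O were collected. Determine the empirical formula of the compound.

mol C = 1.79 g CO₂ ÷ 44.009 g/mol = 0.04067 mol
mol H = 2 × 0.439 g H₂O ÷ 18.015 g/mol = 0.04874 mol
mass O = 0.796 − (0.4885 + 0.04913) = 0.2583 g → mol O = 0.2583 ÷ 15.999 = 0.01615 mol
Divide by the smallest (0.01615 mol): C 2.519, H 3.018, O 1.000
Multiplying each by 2 gives whole numbers: C 5.04, H 6.04, O 2.00

C5H6O2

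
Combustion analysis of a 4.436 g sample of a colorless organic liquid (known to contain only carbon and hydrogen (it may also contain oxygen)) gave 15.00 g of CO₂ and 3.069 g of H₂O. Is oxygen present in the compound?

mol C = 15.00 g CO₂ ÷ 44.009 g/mol = 0.34084 mol
mol H = 2 × 3.069 g H₂O ÷ 18.015 g/mol = 0.34072 mol
C and H together account for 4.4373 g — essentially the entire 4.436 g sample — so the compound contains no oxygen.

no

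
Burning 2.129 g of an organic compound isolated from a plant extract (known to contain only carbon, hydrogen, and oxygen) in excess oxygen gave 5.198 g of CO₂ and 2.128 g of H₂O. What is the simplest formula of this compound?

mol C = 5.198 g CO₂ ÷ 44.009 g/mol = 0.11811 mol
mol H = 2 × 2.128 g H₂O ÷ 18.015 g/mol = 0.23625 mol
mass O = 2.129 − (1.4186 + 0.23814) = 0.47222 g → mol O = 0.47222 ÷ 15.999 = 0.029515 mol
Divide by the smallest (0.029515 mol): C 4.002, H 8.004, O 1.000

C4H8O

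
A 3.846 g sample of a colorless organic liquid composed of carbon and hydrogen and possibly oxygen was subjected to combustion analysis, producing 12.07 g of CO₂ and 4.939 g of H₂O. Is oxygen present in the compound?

mol C = 12.07 g CO₂ ÷ 44.009 g/mol = 0.27426 mol
mol H = 2 × 4.939 g H₂O ÷ 18.015 g/mol = 0.54832 mol
C and H together account for 3.8469 g — essentially the entire 3.846 g sample — so the compound contains no oxygen.

no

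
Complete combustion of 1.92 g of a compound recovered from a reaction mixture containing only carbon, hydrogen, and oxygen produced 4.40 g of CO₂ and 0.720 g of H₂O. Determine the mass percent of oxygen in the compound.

mol C = 4.40 g CO₂ ÷ 44.009 g/mol = 0.09998 mol
mol H = 2 × 0.720 g H₂O ÷ 18.015 g/mol = 0.07993 mol
mass O = 1.92 − (1.201 + 0.08057) = 0.6386 g → mol O = 0.6386 ÷ 15.999 = 0.03991 mol
mass % O = 0.6386 g ÷ 1.92 g × 100%

33.3%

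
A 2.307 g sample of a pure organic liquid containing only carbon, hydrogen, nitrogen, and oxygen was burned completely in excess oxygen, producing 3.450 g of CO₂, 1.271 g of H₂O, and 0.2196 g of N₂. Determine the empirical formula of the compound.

C5H9NO4

mol C = 3.450 g CO₂ ÷ 44.009 g/mol = 0.078393 mol
mol H = 2 × 1.271 g H₂O ÷ 18.015 g/mol = 0.14110 mol
mol N = 2 × 0.2196 g N₂ ÷ 28.014 g/mol = 0.015678 mol
mass O = 2.307 − (0.94158 + 0.14223 + 0.21960) = 1.0036 g → mol O = 1.0036 ÷ 15.999 = 0.062728 mol
Divide by the smallest (0.015678 mol): C 5.000, H 9.000, N 1.000, O 4.001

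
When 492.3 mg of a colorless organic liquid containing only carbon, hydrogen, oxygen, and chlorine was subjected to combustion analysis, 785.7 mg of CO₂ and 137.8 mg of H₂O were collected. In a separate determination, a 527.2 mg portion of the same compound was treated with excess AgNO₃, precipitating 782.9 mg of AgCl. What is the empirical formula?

C7H6Cl2O2

mol C = 0.7857 g CO₂ ÷ 44.009 g/mol = 0.017853 mol
mol H = 2 × 0.1378 g H₂O ÷ 18.015 g/mol = 0.015298 mol
From the AgCl data: mol Cl per gram of compound = (0.7829 ÷ 143.318) ÷ 0.5272 = 0.010362 mol/g, so in the 0.4923 g combustion sample mol Cl = 0.0051011 mol
mass O = 0.4923 − (0.21443 + 0.015421 + 0.18083) = 0.081612 g → mol O = 0.081612 ÷ 15.999 = 0.0051011 mol
Divide by the smallest (0.0051011 mol): C 3.500, H 2.999, Cl 1.000, O 1.000
Multiplying each by 2 gives whole numbers: C 7.00, H 6.00, Cl 2.00, O 2.00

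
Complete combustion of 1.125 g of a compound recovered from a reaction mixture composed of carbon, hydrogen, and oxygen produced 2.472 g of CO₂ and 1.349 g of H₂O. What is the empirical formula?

C3H8O

mol C = 2.472 g CO₂ ÷ 44.009 g/mol = 0.056170 mol
mol H = 2 × 1.349 g H₂O ÷ 18.015 g/mol = 0.14976 mol
mass O = 1.125 − (0.67466 + 0.15096) = 0.29938 g → mol O = 0.29938 ÷ 15.999 = 0.018712 mol
Divide by the smallest (0.018712 mol): C 3.002, H 8.004, O 1.000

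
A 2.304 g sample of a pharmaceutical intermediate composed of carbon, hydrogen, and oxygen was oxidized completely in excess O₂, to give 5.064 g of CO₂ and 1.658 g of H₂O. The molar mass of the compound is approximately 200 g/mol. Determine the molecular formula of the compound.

mol C = 5.064 g CO₂ ÷ 44.009 g/mol = 0.11507 mol
mol H = 2 × 1.658 g H₂O ÷ 18.015 g/mol = 0.18407 mol
mass O = 2.304 − (1.3821 + 0.18554) = 0.73638 g → mol O = 0.73638 ÷ 15.999 = 0.046027 mol
Divide by the smallest (0.046027 mol): C 2.500, H 3.999, O 1.000
Multiplying each by 2 gives whole numbers: C 5.00, H 8.00, O 2.00
Empirical formula: C5H8O2
Empirical-formula mass = 100.12 g/mol; 200 ÷ 100.12 ≈ 2, so the molecular formula is C10H16O4.

C10H16O4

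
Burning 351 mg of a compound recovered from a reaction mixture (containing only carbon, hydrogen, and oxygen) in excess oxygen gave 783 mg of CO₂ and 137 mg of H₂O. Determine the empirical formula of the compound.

C7H6O3

mol C = 0.783 g CO₂ ÷ 44.009 g/mol = 0.01779 mol
mol H = 2 × 0.137 g H₂O ÷ 18.015 g/mol = 0.01521 mol
mass O = 0.351 − (0.2137 + 0.01533) = 0.1220 g → mol O = 0.1220 ÷ 15.999 = 0.007624 mol
Divide by the smallest (0.007624 mol): C 2.334, H 1.995, O 1.000
Multiplying each by 3 gives whole numbers: C 7.00, H 5.99, O 3.00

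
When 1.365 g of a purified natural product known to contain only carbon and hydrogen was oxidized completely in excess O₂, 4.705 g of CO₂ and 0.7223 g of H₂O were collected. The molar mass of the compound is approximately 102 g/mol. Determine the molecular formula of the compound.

mol C = 4.705 g CO₂ ÷ 44.009 g/mol = 0.10691 mol
mol H = 2 × 0.7223 g H₂O ÷ 18.015 g/mol = 0.080189 mol
Divide by the smallest (0.080189 mol): C 1.333, H 1.000
Multiplying each by 3 gives whole numbers: C 4.00, H 3.00
Empirical formula: C4H3
Empirical-formula mass = 51.07 g/mol; 102 ÷ 51.07 ≈ 2, so the molecular formula is C8H6.

C8H6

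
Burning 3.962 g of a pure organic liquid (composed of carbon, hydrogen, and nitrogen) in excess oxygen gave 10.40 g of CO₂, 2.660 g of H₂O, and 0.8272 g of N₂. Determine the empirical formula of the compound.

C4H5N

mol C = 10.40 g CO₂ ÷ 44.009 g/mol = 0.23632 mol
mol H = 2 × 2.660 g H₂O ÷ 18.015 g/mol = 0.29531 mol
mol N = 2 × 0.8272 g N₂ ÷ 28.014 g/mol = 0.059056 mol
Divide by the smallest (0.059056 mol): C 4.002, H 5.000, N 1.000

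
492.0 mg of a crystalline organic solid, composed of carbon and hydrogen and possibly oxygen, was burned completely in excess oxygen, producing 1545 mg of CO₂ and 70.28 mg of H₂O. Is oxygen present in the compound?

mol C = 1.545 g CO₂ ÷ 44.009 g/mol = 0.035106 mol
mol H = 2 × 0.07028 g H₂O ÷ 18.015 g/mol = 0.0078024 mol
C and H account for only 0.42953 g of the 0.4920 g sample; the remaining 0.062472 g must be oxygen.

yes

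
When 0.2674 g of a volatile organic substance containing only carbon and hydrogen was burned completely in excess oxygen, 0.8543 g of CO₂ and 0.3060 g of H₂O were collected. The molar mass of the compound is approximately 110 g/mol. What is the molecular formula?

mol C = 0.8543 g CO₂ ÷ 44.009 g/mol = 0.019412 mol
mol H = 2 × 0.3060 g H₂O ÷ 18.015 g/mol = 0.033972 mol
Divide by the smallest (0.019412 mol): C 1.000, H 1.750
Multiplying each by 4 gives whole numbers: C 4.00, H 7.00
Empirical formula: C4H7
Empirical-formula mass = 55.10 g/mol; 110 ÷ 55.10 ≈ 2, so the molecular formula is C8H14.

C8H14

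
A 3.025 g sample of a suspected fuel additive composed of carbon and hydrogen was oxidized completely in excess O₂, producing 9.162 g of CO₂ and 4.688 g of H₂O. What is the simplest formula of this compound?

mol C = 9.162 g CO₂ ÷ 44.009 g/mol = 0.20818 mol
mol H = 2 × 4.688 g H₂O ÷ 18.015 g/mol = 0.52046 mol
Divide by the smallest (0.20818 mol): C 1.000, H 2.500
Multiplying each by 2 gives whole numbers: C 2.00, H 5.00

C2H5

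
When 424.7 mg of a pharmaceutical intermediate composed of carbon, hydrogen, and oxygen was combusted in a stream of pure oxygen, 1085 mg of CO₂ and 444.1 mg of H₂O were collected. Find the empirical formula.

mol C = 1.085 g CO₂ ÷ 44.009 g/mol = 0.024654 mol
mol H = 2 × 0.4441 g H₂O ÷ 18.015 g/mol = 0.049303 mol
mass O = 0.4247 − (0.29612 + 0.049698) = 0.078882 g → mol O = 0.078882 ÷ 15.999 = 0.0049305 mol
Divide by the smallest (0.0049305 mol): C 5.000, H 10.000, O 1.000

C5H10O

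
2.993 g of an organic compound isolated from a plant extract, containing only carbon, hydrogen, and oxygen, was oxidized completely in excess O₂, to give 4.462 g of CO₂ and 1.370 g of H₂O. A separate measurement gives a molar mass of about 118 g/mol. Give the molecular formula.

C4H6O4

mol C = 4.462 g CO₂ ÷ 44.009 g/mol = 0.10139 mol
mol H = 2 × 1.370 g H₂O ÷ 18.015 g/mol = 0.15210 mol
mass O = 2.993 − (1.2178 + 0.15331) = 1.6219 g → mol O = 1.6219 ÷ 15.999 = 0.10138 mol
Divide by the smallest (0.10138 mol): C 1.000, H 1.500, O 1.000
Multiplying each by 2 gives whole numbers: C 2.00, H 3.00, O 2.00
Empirical formula: C2H3O2
Empirical-formula mass = 59.04 g/mol; 118 ÷ 59.04 ≈ 2, so the molecular formula is C4H6O4.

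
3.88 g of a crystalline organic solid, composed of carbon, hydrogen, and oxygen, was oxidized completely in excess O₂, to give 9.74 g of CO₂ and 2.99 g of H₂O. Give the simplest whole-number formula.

C4H6O

mol C = 9.74 g CO₂ ÷ 44.009 g/mol = 0.2213 mol
mol H = 2 × 2.99 g H₂O ÷ 18.015 g/mol = 0.3319 mol
mass O = 3.88 − (2.658 + 0.3346) = 0.8871 g → mol O = 0.8871 ÷ 15.999 = 0.05545 mol
Divide by the smallest (0.05545 mol): C 3.991, H 5.986, O 1.000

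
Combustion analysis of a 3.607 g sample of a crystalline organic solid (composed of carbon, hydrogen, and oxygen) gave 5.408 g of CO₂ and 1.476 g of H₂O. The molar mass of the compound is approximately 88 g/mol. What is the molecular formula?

mol C = 5.408 g CO₂ ÷ 44.009 g/mol = 0.12288 mol
mol H = 2 × 1.476 g H₂O ÷ 18.015 g/mol = 0.16386 mol
mass O = 3.607 − (1.4760 + 0.16517) = 1.9659 g → mol O = 1.9659 ÷ 15.999 = 0.12287 mol
Divide by the smallest (0.12287 mol): C 1.000, H 1.334, O 1.000
Multiplying each by 3 gives whole numbers: C 3.00, H 4.00, O 3.00
Empirical formula: C3H4O3
Empirical-formula mass = 88.06 g/mol; 88 ÷ 88.06 ≈ 1, so the molecular formula is C3H4O3.

C3H4O3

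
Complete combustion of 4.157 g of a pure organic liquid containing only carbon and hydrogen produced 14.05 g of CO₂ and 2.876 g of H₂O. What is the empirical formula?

CH

mol C = 14.05 g CO₂ ÷ 44.009 g/mol = 0.31925 mol
mol H = 2 × 2.876 g H₂O ÷ 18.015 g/mol = 0.31929 mol
Divide by the smallest (0.31925 mol): C 1.000, H 1.000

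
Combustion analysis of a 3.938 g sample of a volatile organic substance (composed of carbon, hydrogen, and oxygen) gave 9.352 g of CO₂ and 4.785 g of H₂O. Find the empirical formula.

C4H10O

mol C = 9.352 g CO₂ ÷ 44.009 g/mol = 0.21250 mol
mol H = 2 × 4.785 g H₂O ÷ 18.015 g/mol = 0.53122 mol
mass O = 3.938 − (2.5524 + 0.53547) = 0.85016 g → mol O = 0.85016 ÷ 15.999 = 0.053139 mol
Divide by the smallest (0.053139 mol): C 3.999, H 9.997, O 1.000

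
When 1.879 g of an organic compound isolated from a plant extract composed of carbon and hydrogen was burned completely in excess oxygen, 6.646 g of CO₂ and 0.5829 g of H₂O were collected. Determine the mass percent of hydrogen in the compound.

3.47%

mol C = 6.646 g CO₂ ÷ 44.009 g/mol = 0.15101 mol
mol H = 2 × 0.5829 g H₂O ÷ 18.015 g/mol = 0.064713 mol
mass % H = 0.065230 g ÷ 1.879 g × 100%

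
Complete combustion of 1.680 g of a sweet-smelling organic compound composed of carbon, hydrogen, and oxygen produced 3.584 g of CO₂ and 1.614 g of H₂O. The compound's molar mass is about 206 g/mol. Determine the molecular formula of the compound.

mol C = 3.584 g CO₂ ÷ 44.009 g/mol = 0.081438 mol
mol H = 2 × 1.614 g H₂O ÷ 18.015 g/mol = 0.17918 mol
mass O = 1.680 − (0.97815 + 0.18062) = 0.52123 g → mol O = 0.52123 ÷ 15.999 = 0.032579 mol
Divide by the smallest (0.032579 mol): C 2.500, H 5.500, O 1.000
Multiplying each by 2 gives whole numbers: C 5.00, H 11.00, O 2.00
Empirical formula: C5H11O2
Empirical-formula mass = 103.14 g/mol; 206 ÷ 103.14 ≈ 2, so the molecular formula is C10H22O4.

C10H22O4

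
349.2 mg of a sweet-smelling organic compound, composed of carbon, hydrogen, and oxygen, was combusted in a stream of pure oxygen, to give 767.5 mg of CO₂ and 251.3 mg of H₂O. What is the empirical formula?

C5H8O2

mol C = 0.7675 g CO₂ ÷ 44.009 g/mol = 0.017440 mol
mol H = 2 × 0.2513 g H₂O ÷ 18.015 g/mol = 0.027899 mol
mass O = 0.3492 − (0.20947 + 0.028122) = 0.11161 g → mol O = 0.11161 ÷ 15.999 = 0.0069761 mol
Divide by the smallest (0.0069761 mol): C 2.500, H 3.999, O 1.000
Multiplying each by 2 gives whole numbers: C 5.00, H 8.00, O 2.00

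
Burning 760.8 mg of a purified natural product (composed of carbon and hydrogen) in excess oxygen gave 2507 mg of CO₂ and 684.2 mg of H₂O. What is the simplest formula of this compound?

C3H4

mol C = 2.507 g CO₂ ÷ 44.009 g/mol = 0.056966 mol
mol H = 2 × 0.6842 g H₂O ÷ 18.015 g/mol = 0.075959 mol
Divide by the smallest (0.056966 mol): C 1.000, H 1.333
Multiplying each by 3 gives whole numbers: C 3.00, H 4.00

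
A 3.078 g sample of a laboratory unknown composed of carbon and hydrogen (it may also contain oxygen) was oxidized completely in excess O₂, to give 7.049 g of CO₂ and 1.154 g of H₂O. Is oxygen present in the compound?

yes

mol C = 7.049 g CO₂ ÷ 44.009 g/mol = 0.16017 mol
mol H = 2 × 1.154 g H₂O ÷ 18.015 g/mol = 0.12812 mol
C and H account for only 2.0530 g of the 3.078 g sample; the remaining 1.0250 g must be oxygen.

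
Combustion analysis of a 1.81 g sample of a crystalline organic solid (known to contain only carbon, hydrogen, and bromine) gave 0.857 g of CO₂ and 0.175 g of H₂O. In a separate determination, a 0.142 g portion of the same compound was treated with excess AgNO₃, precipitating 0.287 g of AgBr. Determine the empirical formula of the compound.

mol C = 0.857 g CO₂ ÷ 44.009 g/mol = 0.01947 mol
mol H = 2 × 0.175 g H₂O ÷ 18.015 g/mol = 0.01943 mol
From the AgBr data: mol Br per gram of compound = (0.287 ÷ 187.772) ÷ 0.142 = 0.01076 mol/g, so in the 1.81 g combustion sample mol Br = 0.01948 mol
Divide by the smallest (0.01943 mol): C 1.002, H 1.000, Br 1.003

CHBr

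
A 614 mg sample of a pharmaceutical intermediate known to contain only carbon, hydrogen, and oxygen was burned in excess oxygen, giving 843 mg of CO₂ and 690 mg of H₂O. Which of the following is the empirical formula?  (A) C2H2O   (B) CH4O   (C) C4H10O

mol C = 0.843 g CO₂ ÷ 44.009 g/mol = 0.01916 mol
mol H = 2 × 0.690 g H₂O ÷ 18.015 g/mol = 0.07660 mol
mass O = 0.614 − (0.2301 + 0.07722) = 0.3067 g → mol O = 0.3067 ÷ 15.999 = 0.01917 mol
Divide by the smallest (0.01916 mol): C 1.000, H 3.999, O 1.001

(B) CH4O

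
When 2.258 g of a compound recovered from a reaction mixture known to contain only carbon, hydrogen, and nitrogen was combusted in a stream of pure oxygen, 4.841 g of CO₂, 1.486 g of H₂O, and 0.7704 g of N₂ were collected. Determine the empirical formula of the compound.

C2H3N

mol C = 4.841 g CO₂ ÷ 44.009 g/mol = 0.11000 mol
mol H = 2 × 1.486 g H₂O ÷ 18.015 g/mol = 0.16497 mol
mol N = 2 × 0.7704 g N₂ ÷ 28.014 g/mol = 0.055001 mol
Divide by the smallest (0.055001 mol): C 2.000, H 2.999, N 1.000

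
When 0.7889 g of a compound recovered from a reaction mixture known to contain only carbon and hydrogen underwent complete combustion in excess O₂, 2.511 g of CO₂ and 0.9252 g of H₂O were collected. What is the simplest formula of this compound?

mol C = 2.511 g CO₂ ÷ 44.009 g/mol = 0.057057 mol
mol H = 2 × 0.9252 g H₂O ÷ 18.015 g/mol = 0.10271 mol
Divide by the smallest (0.057057 mol): C 1.000, H 1.800
Multiplying each by 5 gives whole numbers: C 5.00, H 9.00

C5H9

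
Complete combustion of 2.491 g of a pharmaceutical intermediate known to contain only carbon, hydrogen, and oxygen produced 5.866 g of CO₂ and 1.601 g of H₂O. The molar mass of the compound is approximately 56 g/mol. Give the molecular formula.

C3H4O

mol C = 5.866 g CO₂ ÷ 44.009 g/mol = 0.13329 mol
mol H = 2 × 1.601 g H₂O ÷ 18.015 g/mol = 0.17774 mol
mass O = 2.491 − (1.6010 + 0.17916) = 0.71088 g → mol O = 0.71088 ÷ 15.999 = 0.044433 mol
Divide by the smallest (0.044433 mol): C 3.000, H 4.000, O 1.000
Empirical formula: C3H4O
Empirical-formula mass = 56.06 g/mol; 56 ÷ 56.06 ≈ 1, so the molecular formula is C3H4O.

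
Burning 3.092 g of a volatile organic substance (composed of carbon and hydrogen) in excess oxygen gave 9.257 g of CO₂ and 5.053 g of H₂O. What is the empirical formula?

C3H8

mol C = 9.257 g CO₂ ÷ 44.009 g/mol = 0.21034 mol
mol H = 2 × 5.053 g H₂O ÷ 18.015 g/mol = 0.56098 mol
Divide by the smallest (0.21034 mol): C 1.000, H 2.667
Multiplying each by 3 gives whole numbers: C 3.00, H 8.00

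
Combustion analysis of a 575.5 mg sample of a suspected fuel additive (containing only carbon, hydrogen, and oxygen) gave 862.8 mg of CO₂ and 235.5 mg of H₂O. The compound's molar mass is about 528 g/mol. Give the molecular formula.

mol C = 0.8628 g CO₂ ÷ 44.009 g/mol = 0.019605 mol
mol H = 2 × 0.2355 g H₂O ÷ 18.015 g/mol = 0.026145 mol
mass O = 0.5755 − (0.23548 + 0.026354) = 0.31367 g → mol O = 0.31367 ÷ 15.999 = 0.019606 mol
Divide by the smallest (0.019605 mol): C 1.000, H 1.334, O 1.000
Multiplying each by 3 gives whole numbers: C 3.00, H 4.00, O 3.00
Empirical formula: C3H4O3
Empirical-formula mass = 88.06 g/mol; 528 ÷ 88.06 ≈ 6, so the molecular formula is C18H24O18.

C18H24O18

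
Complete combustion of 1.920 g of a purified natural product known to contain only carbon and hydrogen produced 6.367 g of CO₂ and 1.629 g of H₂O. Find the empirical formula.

C4H5

mol C = 6.367 g CO₂ ÷ 44.009 g/mol = 0.14467 mol
mol H = 2 × 1.629 g H₂O ÷ 18.015 g/mol = 0.18085 mol
Divide by the smallest (0.14467 mol): C 1.000, H 1.250
Multiplying each by 4 gives whole numbers: C 4.00, H 5.00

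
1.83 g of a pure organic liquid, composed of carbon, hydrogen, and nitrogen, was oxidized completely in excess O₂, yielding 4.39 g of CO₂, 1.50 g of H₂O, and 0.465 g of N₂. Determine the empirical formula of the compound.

C3H5N

mol C = 4.39 g CO₂ ÷ 44.009 g/mol = 0.09975 mol
mol H = 2 × 1.50 g H₂O ÷ 18.015 g/mol = 0.1665 mol
mol N = 2 × 0.465 g N₂ ÷ 28.014 g/mol = 0.03320 mol
Divide by the smallest (0.03320 mol): C 3.005, H 5.016, N 1.000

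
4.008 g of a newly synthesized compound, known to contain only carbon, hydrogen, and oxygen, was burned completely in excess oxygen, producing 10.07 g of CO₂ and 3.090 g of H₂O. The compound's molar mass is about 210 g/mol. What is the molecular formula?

C12H18O3

mol C = 10.07 g CO₂ ÷ 44.009 g/mol = 0.22882 mol
mol H = 2 × 3.090 g H₂O ÷ 18.015 g/mol = 0.34305 mol
mass O = 4.008 − (2.7483 + 0.34579) = 0.91389 g → mol O = 0.91389 ÷ 15.999 = 0.057122 mol
Divide by the smallest (0.057122 mol): C 4.006, H 6.006, O 1.000
Empirical formula: C4H6O
Empirical-formula mass = 70.09 g/mol; 210 ÷ 70.09 ≈ 3, so the molecular formula is C12H18O3.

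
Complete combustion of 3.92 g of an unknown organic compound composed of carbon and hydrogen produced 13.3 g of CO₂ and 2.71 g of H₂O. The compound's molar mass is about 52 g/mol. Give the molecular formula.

C4H4

mol C = 13.3 g CO₂ ÷ 44.009 g/mol = 0.3022 mol
mol H = 2 × 2.71 g H₂O ÷ 18.015 g/mol = 0.3009 mol
Divide by the smallest (0.3009 mol): C 1.004, H 1.000
Empirical formula: CH
Empirical-formula mass = 13.02 g/mol; 52 ÷ 13.02 ≈ 4, so the molecular formula is C4H4.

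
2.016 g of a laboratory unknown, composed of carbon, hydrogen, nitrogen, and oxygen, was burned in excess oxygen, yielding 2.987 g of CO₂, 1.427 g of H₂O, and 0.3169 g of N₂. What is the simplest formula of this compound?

mol C = 2.987 g CO₂ ÷ 44.009 g/mol = 0.067872 mol
mol H = 2 × 1.427 g H₂O ÷ 18.015 g/mol = 0.15842 mol
mol N = 2 × 0.3169 g N₂ ÷ 28.014 g/mol = 0.022624 mol
mass O = 2.016 − (0.81522 + 0.15969 + 0.31690) = 0.72419 g → mol O = 0.72419 ÷ 15.999 = 0.045265 mol
Divide by the smallest (0.022624 mol): C 3.000, H 7.002, N 1.000, O 2.001

C3H7NO2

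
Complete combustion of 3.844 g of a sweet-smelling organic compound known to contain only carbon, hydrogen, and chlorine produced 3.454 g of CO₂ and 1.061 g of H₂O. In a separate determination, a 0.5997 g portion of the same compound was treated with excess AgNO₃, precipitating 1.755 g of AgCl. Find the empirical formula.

C2H3Cl2

mol C = 3.454 g CO₂ ÷ 44.009 g/mol = 0.078484 mol
mol H = 2 × 1.061 g H₂O ÷ 18.015 g/mol = 0.11779 mol
From the AgCl data: mol Cl per gram of compound = (1.755 ÷ 143.318) ÷ 0.5997 = 0.020419 mol/g, so in the 3.844 g combustion sample mol Cl = 0.078492 mol
Divide by the smallest (0.078484 mol): C 1.000, H 1.501, Cl 1.000
Multiplying each by 2 gives whole numbers: C 2.00, H 3.00, Cl 2.00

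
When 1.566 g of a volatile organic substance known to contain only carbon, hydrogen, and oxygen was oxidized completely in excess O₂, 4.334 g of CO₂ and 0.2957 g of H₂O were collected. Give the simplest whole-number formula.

mol C = 4.334 g CO₂ ÷ 44.009 g/mol = 0.098480 mol
mol H = 2 × 0.2957 g H₂O ÷ 18.015 g/mol = 0.032828 mol
mass O = 1.566 − (1.1828 + 0.033091) = 0.35007 g → mol O = 0.35007 ÷ 15.999 = 0.021881 mol
Divide by the smallest (0.021881 mol): C 4.501, H 1.500, O 1.000
Multiplying each by 2 gives whole numbers: C 9.00, H 3.00, O 2.00

C9H3O2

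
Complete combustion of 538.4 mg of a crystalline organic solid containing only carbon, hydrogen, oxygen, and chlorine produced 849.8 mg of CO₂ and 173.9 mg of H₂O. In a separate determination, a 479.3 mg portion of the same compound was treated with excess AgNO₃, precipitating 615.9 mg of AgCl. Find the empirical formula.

mol C = 0.8498 g CO₂ ÷ 44.009 g/mol = 0.019310 mol
mol H = 2 × 0.1739 g H₂O ÷ 18.015 g/mol = 0.019306 mol
From the AgCl data: mol Cl per gram of compound = (0.6159 ÷ 143.318) ÷ 0.4793 = 0.0089661 mol/g, so in the 0.5384 g combustion sample mol Cl = 0.0048273 mol
mass O = 0.5384 − (0.23193 + 0.019461 + 0.17113) = 0.11588 g → mol O = 0.11588 ÷ 15.999 = 0.0072431 mol
Divide by the smallest (0.0048273 mol): C 4.000, H 3.999, Cl 1.000, O 1.500
Multiplying each by 2 gives whole numbers: C 8.00, H 8.00, Cl 2.00, O 3.00

C8H8Cl2O3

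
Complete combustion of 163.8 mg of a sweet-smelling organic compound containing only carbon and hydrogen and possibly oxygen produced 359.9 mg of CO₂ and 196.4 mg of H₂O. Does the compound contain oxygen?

mol C = 0.3599 g CO₂ ÷ 44.009 g/mol = 0.0081779 mol
mol H = 2 × 0.1964 g H₂O ÷ 18.015 g/mol = 0.021804 mol
C and H account for only 0.12020 g of the 0.1638 g sample; the remaining 0.043597 g must be oxygen.

yes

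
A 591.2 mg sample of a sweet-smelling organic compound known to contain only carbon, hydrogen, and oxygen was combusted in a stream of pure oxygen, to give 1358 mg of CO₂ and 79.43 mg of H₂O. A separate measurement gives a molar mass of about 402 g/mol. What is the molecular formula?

mol C = 1.358 g CO₂ ÷ 44.009 g/mol = 0.030857 mol
mol H = 2 × 0.07943 g H₂O ÷ 18.015 g/mol = 0.0088182 mol
mass O = 0.5912 − (0.37063 + 0.0088888) = 0.21168 g → mol O = 0.21168 ÷ 15.999 = 0.013231 mol
Divide by the smallest (0.0088182 mol): C 3.499, H 1.000, O 1.500
Multiplying each by 2 gives whole numbers: C 7.00, H 2.00, O 3.00
Empirical formula: C7H2O3
Empirical-formula mass = 134.09 g/mol; 402 ÷ 134.09 ≈ 3, so the molecular formula is C21H6O9.

C21H6O9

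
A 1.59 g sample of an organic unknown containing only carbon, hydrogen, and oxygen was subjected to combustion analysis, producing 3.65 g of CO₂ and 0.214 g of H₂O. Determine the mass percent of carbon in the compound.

62.7%

mol C = 3.65 g CO₂ ÷ 44.009 g/mol = 0.08294 mol
mol H = 2 × 0.214 g H₂O ÷ 18.015 g/mol = 0.02376 mol
mass O = 1.59 − (0.9962 + 0.02395) = 0.5699 g → mol O = 0.5699 ÷ 15.999 = 0.03562 mol
mass % C = 0.9962 g ÷ 1.59 g × 100%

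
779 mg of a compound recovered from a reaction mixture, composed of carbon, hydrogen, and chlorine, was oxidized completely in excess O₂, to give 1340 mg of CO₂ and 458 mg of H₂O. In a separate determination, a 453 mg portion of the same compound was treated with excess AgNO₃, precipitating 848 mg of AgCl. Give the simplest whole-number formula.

mol C = 1.34 g CO₂ ÷ 44.009 g/mol = 0.03045 mol
mol H = 2 × 0.458 g H₂O ÷ 18.015 g/mol = 0.05085 mol
From the AgCl data: mol Cl per gram of compound = (0.848 ÷ 143.318) ÷ 0.453 = 0.01306 mol/g, so in the 0.779 g combustion sample mol Cl = 0.01017 mol
Divide by the smallest (0.01017 mol): C 2.992, H 4.997, Cl 1.000

C3H5Cl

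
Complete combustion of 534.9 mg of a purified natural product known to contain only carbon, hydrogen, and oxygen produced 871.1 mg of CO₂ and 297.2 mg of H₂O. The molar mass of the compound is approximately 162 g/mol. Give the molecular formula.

mol C = 0.8711 g CO₂ ÷ 44.009 g/mol = 0.019794 mol
mol H = 2 × 0.2972 g H₂O ÷ 18.015 g/mol = 0.032995 mol
mass O = 0.5349 − (0.23774 + 0.033259) = 0.26390 g → mol O = 0.26390 ÷ 15.999 = 0.016495 mol
Divide by the smallest (0.016495 mol): C 1.200, H 2.000, O 1.000
Multiplying each by 5 gives whole numbers: C 6.00, H 10.00, O 5.00
Empirical formula: C6H10O5
Empirical-formula mass = 162.14 g/mol; 162 ÷ 162.14 ≈ 1, so the molecular formula is C6H10O5.

C6H10O5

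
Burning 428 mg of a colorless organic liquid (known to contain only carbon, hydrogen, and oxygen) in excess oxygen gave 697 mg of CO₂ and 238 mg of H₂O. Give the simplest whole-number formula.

C6H10O5

mol C = 0.697 g CO₂ ÷ 44.009 g/mol = 0.01584 mol
mol H = 2 × 0.238 g H₂O ÷ 18.015 g/mol = 0.02642 mol
mass O = 0.428 − (0.1902 + 0.02663) = 0.2111 g → mol O = 0.2111 ÷ 15.999 = 0.01320 mol
Divide by the smallest (0.01320 mol): C 1.200, H 2.002, O 1.000
Multiplying each by 5 gives whole numbers: C 6.00, H 10.01, O 5.00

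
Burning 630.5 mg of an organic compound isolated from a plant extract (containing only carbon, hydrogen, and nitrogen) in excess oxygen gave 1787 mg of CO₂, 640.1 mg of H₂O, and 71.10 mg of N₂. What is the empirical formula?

mol C = 1.787 g CO₂ ÷ 44.009 g/mol = 0.040605 mol
mol H = 2 × 0.6401 g H₂O ÷ 18.015 g/mol = 0.071063 mol
mol N = 2 × 0.07110 g N₂ ÷ 28.014 g/mol = 0.0050760 mol
Divide by the smallest (0.0050760 mol): C 7.999, H 14.000, N 1.000

C8H14N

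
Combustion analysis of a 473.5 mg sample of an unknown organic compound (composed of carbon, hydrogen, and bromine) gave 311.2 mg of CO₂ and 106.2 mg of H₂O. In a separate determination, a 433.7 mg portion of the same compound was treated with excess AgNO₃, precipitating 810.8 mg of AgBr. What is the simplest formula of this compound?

mol C = 0.3112 g CO₂ ÷ 44.009 g/mol = 0.0070713 mol
mol H = 2 × 0.1062 g H₂O ÷ 18.015 g/mol = 0.011790 mol
From the AgBr data: mol Br per gram of compound = (0.8108 ÷ 187.772) ÷ 0.4337 = 0.0099562 mol/g, so in the 0.4735 g combustion sample mol Br = 0.0047143 mol
Divide by the smallest (0.0047143 mol): C 1.500, H 2.501, Br 1.000
Multiplying each by 2 gives whole numbers: C 3.00, H 5.00, Br 2.00

C3H5Br2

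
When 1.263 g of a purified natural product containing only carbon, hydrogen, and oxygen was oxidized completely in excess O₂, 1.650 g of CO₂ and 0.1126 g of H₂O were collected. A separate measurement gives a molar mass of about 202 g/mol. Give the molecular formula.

mol C = 1.650 g CO₂ ÷ 44.009 g/mol = 0.037492 mol
mol H = 2 × 0.1126 g H₂O ÷ 18.015 g/mol = 0.012501 mol
mass O = 1.263 − (0.45032 + 0.012601) = 0.80008 g → mol O = 0.80008 ÷ 15.999 = 0.050008 mol
Divide by the smallest (0.012501 mol): C 2.999, H 1.000, O 4.000
Empirical formula: C3HO4
Empirical-formula mass = 101.04 g/mol; 202 ÷ 101.04 ≈ 2, so the molecular formula is C6H2O8.

C6H2O8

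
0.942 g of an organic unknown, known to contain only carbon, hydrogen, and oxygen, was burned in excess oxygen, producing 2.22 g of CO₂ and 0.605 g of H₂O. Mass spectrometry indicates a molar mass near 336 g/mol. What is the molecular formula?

mol C = 2.22 g CO₂ ÷ 44.009 g/mol = 0.05044 mol
mol H = 2 × 0.605 g H₂O ÷ 18.015 g/mol = 0.06717 mol
mass O = 0.942 − (0.6059 + 0.06770) = 0.2684 g → mol O = 0.2684 ÷ 15.999 = 0.01678 mol
Divide by the smallest (0.01678 mol): C 3.007, H 4.004, O 1.000
Empirical formula: C3H4O
Empirical-formula mass = 56.06 g/mol; 336 ÷ 56.06 ≈ 6, so the molecular formula is C18H24O6.

C18H24O6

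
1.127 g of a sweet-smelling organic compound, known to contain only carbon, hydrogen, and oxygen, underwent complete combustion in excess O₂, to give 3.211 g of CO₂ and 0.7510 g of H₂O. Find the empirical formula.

mol C = 3.211 g CO₂ ÷ 44.009 g/mol = 0.072962 mol
mol H = 2 × 0.7510 g H₂O ÷ 18.015 g/mol = 0.083375 mol
mass O = 1.127 − (0.87635 + 0.084042) = 0.16661 g → mol O = 0.16661 ÷ 15.999 = 0.010414 mol
Divide by the smallest (0.010414 mol): C 7.006, H 8.006, O 1.000

C7H8O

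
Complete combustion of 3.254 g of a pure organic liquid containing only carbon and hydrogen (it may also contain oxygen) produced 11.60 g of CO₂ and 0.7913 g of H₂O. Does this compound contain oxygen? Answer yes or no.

no

mol C = 11.60 g CO₂ ÷ 44.009 g/mol = 0.26358 mol
mol H = 2 × 0.7913 g H₂O ÷ 18.015 g/mol = 0.087849 mol
C and H together account for 3.2544 g — essentially the entire 3.254 g sample — so the compound contains no oxygen.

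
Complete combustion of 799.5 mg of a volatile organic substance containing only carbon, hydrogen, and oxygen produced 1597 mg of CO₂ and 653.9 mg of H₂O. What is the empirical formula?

C2H4O

mol C = 1.597 g CO₂ ÷ 44.009 g/mol = 0.036288 mol
mol H = 2 × 0.6539 g H₂O ÷ 18.015 g/mol = 0.072595 mol
mass O = 0.7995 − (0.43586 + 0.073176) = 0.29047 g → mol O = 0.29047 ÷ 15.999 = 0.018155 mol
Divide by the smallest (0.018155 mol): C 1.999, H 3.999, O 1.000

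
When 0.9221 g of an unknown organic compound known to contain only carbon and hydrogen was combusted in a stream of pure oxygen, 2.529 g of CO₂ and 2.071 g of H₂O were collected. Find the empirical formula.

CH4

mol C = 2.529 g CO₂ ÷ 44.009 g/mol = 0.057466 mol
mol H = 2 × 2.071 g H₂O ÷ 18.015 g/mol = 0.22992 mol
Divide by the smallest (0.057466 mol): C 1.000, H 4.001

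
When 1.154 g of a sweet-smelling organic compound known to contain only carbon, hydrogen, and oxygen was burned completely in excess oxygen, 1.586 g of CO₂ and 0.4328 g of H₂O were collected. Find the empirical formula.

C6H8O7

mol C = 1.586 g CO₂ ÷ 44.009 g/mol = 0.036038 mol
mol H = 2 × 0.4328 g H₂O ÷ 18.015 g/mol = 0.048049 mol
mass O = 1.154 − (0.43285 + 0.048433) = 0.67271 g → mol O = 0.67271 ÷ 15.999 = 0.042047 mol
Divide by the smallest (0.036038 mol): C 1.000, H 1.333, O 1.167
Multiplying each by 6 gives whole numbers: C 6.00, H 8.00, O 7.00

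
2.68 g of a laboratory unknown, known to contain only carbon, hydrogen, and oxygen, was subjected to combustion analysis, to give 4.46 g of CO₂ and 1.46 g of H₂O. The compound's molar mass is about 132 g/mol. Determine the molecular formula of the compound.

C5H8O4

mol C = 4.46 g CO₂ ÷ 44.009 g/mol = 0.1013 mol
mol H = 2 × 1.46 g H₂O ÷ 18.015 g/mol = 0.1621 mol
mass O = 2.68 − (1.217 + 0.1634) = 1.299 g → mol O = 1.299 ÷ 15.999 = 0.08122 mol
Divide by the smallest (0.08122 mol): C 1.248, H 1.996, O 1.000
Multiplying each by 4 gives whole numbers: C 4.99, H 7.98, O 4.00
Empirical formula: C5H8O4
Empirical-formula mass = 132.12 g/mol; 132 ÷ 132.12 ≈ 1, so the molecular formula is C5H8O4.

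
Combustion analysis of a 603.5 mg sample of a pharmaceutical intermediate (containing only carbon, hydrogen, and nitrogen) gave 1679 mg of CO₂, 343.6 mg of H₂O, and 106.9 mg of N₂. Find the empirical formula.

C5H5N

mol C = 1.679 g CO₂ ÷ 44.009 g/mol = 0.038151 mol
mol H = 2 × 0.3436 g H₂O ÷ 18.015 g/mol = 0.038146 mol
mol N = 2 × 0.1069 g N₂ ÷ 28.014 g/mol = 0.0076319 mol
Divide by the smallest (0.0076319 mol): C 4.999, H 4.998, N 1.000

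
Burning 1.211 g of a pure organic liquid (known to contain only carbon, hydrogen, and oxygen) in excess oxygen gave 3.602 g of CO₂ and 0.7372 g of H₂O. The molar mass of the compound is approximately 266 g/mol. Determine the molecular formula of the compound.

mol C = 3.602 g CO₂ ÷ 44.009 g/mol = 0.081847 mol
mol H = 2 × 0.7372 g H₂O ÷ 18.015 g/mol = 0.081843 mol
mass O = 1.211 − (0.98306 + 0.082498) = 0.14544 g → mol O = 0.14544 ÷ 15.999 = 0.0090905 mol
Divide by the smallest (0.0090905 mol): C 9.004, H 9.003, O 1.000
Empirical formula: C9H9O
Empirical-formula mass = 133.17 g/mol; 266 ÷ 133.17 ≈ 2, so the molecular formula is C18H18O2.

C18H18O2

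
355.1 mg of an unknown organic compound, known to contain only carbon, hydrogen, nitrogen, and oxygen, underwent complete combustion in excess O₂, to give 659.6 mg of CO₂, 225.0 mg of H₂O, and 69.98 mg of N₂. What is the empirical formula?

mol C = 0.6596 g CO₂ ÷ 44.009 g/mol = 0.014988 mol
mol H = 2 × 0.2250 g H₂O ÷ 18.015 g/mol = 0.024979 mol
mol N = 2 × 0.06998 g N₂ ÷ 28.014 g/mol = 0.0049961 mol
mass O = 0.3551 − (0.18002 + 0.025179 + 0.069980) = 0.079922 g → mol O = 0.079922 ÷ 15.999 = 0.0049954 mol
Divide by the smallest (0.0049954 mol): C 3.000, H 5.000, N 1.000, O 1.000

C3H5NO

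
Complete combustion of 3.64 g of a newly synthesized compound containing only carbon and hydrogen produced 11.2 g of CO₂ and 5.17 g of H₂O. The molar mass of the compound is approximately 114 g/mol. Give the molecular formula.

mol C = 11.2 g CO₂ ÷ 44.009 g/mol = 0.2545 mol
mol H = 2 × 5.17 g H₂O ÷ 18.015 g/mol = 0.5740 mol
Divide by the smallest (0.2545 mol): C 1.000, H 2.255
Multiplying each by 4 gives whole numbers: C 4.00, H 9.02
Empirical formula: C4H9
Empirical-formula mass = 57.12 g/mol; 114 ÷ 57.12 ≈ 2, so the molecular formula is C8H18.

C8H18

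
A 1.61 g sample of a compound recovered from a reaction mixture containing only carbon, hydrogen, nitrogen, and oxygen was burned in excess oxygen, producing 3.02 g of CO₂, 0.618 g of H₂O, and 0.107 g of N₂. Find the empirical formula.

C9H9NO5

mol C = 3.02 g CO₂ ÷ 44.009 g/mol = 0.06862 mol
mol H = 2 × 0.618 g H₂O ÷ 18.015 g/mol = 0.06861 mol
mol N = 2 × 0.107 g N₂ ÷ 28.014 g/mol = 0.007639 mol
mass O = 1.61 − (0.8242 + 0.06916 + 0.1070) = 0.6096 g → mol O = 0.6096 ÷ 15.999 = 0.03810 mol
Divide by the smallest (0.007639 mol): C 8.983, H 8.981, N 1.000, O 4.988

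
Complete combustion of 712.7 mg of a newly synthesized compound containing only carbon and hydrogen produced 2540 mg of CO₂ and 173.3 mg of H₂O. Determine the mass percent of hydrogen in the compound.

mol C = 2.540 g CO₂ ÷ 44.009 g/mol = 0.057715 mol
mol H = 2 × 0.1733 g H₂O ÷ 18.015 g/mol = 0.019240 mol
mass % H = 0.019393 g ÷ 0.7127 g × 100%

2.72%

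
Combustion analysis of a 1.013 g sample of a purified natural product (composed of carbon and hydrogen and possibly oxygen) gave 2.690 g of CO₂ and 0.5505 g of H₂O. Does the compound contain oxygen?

mol C = 2.690 g CO₂ ÷ 44.009 g/mol = 0.061124 mol
mol H = 2 × 0.5505 g H₂O ÷ 18.015 g/mol = 0.061116 mol
C and H account for only 0.79576 g of the 1.013 g sample; the remaining 0.21724 g must be oxygen.

yes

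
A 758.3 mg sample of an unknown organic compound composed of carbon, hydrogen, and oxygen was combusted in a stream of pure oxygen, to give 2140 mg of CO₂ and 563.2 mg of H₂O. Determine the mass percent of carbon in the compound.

mol C = 2.140 g CO₂ ÷ 44.009 g/mol = 0.048626 mol
mol H = 2 × 0.5632 g H₂O ÷ 18.015 g/mol = 0.062526 mol
mass O = 0.7583 − (0.58405 + 0.063026) = 0.11122 g → mol O = 0.11122 ÷ 15.999 = 0.0069518 mol
mass % C = 0.58405 g ÷ 0.7583 g × 100%

77.02%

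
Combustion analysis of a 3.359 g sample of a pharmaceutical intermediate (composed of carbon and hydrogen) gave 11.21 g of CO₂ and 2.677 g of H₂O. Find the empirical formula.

mol C = 11.21 g CO₂ ÷ 44.009 g/mol = 0.25472 mol
mol H = 2 × 2.677 g H₂O ÷ 18.015 g/mol = 0.29720 mol
Divide by the smallest (0.25472 mol): C 1.000, H 1.167
Multiplying each by 6 gives whole numbers: C 6.00, H 7.00

C6H7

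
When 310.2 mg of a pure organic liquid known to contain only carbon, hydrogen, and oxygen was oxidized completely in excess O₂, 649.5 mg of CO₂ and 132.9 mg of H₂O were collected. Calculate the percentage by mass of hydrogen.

4.79%

mol C = 0.6495 g CO₂ ÷ 44.009 g/mol = 0.014758 mol
mol H = 2 × 0.1329 g H₂O ÷ 18.015 g/mol = 0.014754 mol
mass O = 0.3102 − (0.17726 + 0.014872) = 0.11807 g → mol O = 0.11807 ÷ 15.999 = 0.0073795 mol
mass % H = 0.014872 g ÷ 0.3102 g × 100%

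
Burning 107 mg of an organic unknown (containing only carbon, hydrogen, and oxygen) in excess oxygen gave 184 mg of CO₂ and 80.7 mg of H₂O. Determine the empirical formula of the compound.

mol C = 0.184 g CO₂ ÷ 44.009 g/mol = 0.004181 mol
mol H = 2 × 0.0807 g H₂O ÷ 18.015 g/mol = 0.008959 mol
mass O = 0.107 − (0.05022 + 0.009031) = 0.04775 g → mol O = 0.04775 ÷ 15.999 = 0.002985 mol
Divide by the smallest (0.002985 mol): C 1.401, H 3.002, O 1.000
Multiplying each by 5 gives whole numbers: C 7.00, H 15.01, O 5.00

C7H15O5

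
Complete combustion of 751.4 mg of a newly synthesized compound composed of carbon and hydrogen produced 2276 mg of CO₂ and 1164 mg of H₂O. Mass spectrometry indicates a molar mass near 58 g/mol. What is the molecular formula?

C4H10

mol C = 2.276 g CO₂ ÷ 44.009 g/mol = 0.051717 mol
mol H = 2 × 1.164 g H₂O ÷ 18.015 g/mol = 0.12923 mol
Divide by the smallest (0.051717 mol): C 1.000, H 2.499
Multiplying each by 2 gives whole numbers: C 2.00, H 5.00
Empirical formula: C2H5
Empirical-formula mass = 29.06 g/mol; 58 ÷ 29.06 ≈ 2, so the molecular formula is C4H10.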